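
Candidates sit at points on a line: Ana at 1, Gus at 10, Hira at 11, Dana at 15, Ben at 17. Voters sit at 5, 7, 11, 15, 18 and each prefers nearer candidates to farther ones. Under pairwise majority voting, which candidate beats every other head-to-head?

Hira

With single-peaked preferences on a line, the Condorcet winner is the candidate closest to the median voter.
The median voter (position 11) is closest to Hira at 11.
Check: Hira vs Ben — voters closer to Hira: 3 of 5.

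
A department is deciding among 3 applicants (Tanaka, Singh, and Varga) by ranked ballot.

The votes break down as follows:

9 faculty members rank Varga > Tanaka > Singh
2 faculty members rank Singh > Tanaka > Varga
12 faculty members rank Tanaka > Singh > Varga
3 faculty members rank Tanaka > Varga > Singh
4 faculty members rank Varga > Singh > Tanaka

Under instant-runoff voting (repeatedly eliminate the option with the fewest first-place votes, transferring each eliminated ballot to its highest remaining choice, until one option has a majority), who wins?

Round 1: Tanaka 15, Varga 13, Singh 2. Singh has the fewest and is eliminated.
Round 2: Tanaka 17, Varga 13. Tanaka has a majority.

Tanaka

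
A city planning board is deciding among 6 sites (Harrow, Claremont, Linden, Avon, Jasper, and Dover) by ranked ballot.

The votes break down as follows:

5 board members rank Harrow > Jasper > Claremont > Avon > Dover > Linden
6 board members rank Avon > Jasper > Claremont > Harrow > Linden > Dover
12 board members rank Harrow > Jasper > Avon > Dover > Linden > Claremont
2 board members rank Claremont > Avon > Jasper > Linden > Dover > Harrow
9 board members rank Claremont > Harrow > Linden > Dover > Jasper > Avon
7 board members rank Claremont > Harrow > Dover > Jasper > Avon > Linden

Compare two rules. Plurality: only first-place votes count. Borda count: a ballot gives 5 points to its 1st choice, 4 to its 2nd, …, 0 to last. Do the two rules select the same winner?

Plurality first-place counts: Harrow 17, Claremont 18, Linden 0, Avon 6, Jasper 0, Dover 0 → Claremont.
Borda totals: Harrow 161, Claremont 123, Linden 49, Avon 91, Jasper 121, Dover 70 → Harrow.
The two rules disagree: plurality picks Claremont, Borda picks Harrow.

No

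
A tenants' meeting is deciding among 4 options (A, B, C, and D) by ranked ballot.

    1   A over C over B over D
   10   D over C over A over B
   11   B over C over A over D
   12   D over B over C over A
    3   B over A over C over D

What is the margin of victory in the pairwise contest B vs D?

Ballots ranking B above D: 1+11+3 = 15.
Ballots ranking D above B: 10+12 = 22.
D wins 22–15, a margin of 7.

7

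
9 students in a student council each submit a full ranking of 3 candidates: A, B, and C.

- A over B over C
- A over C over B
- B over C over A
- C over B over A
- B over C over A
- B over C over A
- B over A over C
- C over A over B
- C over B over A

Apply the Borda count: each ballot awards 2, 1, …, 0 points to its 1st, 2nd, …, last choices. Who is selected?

B

Borda scores:
  A: 2 + 2 + 0 + 0 + 0 + 0 + 1 + 1 + 0 = 6
  B: 1 + 0 + 2 + 1 + 2 + 2 + 2 + 0 + 1 = 11
  C: 0 + 1 + 1 + 2 + 1 + 1 + 0 + 2 + 2 = 10
B has the highest total.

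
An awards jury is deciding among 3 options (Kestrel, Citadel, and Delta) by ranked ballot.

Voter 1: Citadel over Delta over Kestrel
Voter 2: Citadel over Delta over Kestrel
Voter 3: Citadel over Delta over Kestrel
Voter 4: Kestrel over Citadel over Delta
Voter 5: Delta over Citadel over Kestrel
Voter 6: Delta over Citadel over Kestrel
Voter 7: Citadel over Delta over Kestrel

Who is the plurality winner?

Citadel

First-place vote totals:
  Kestrel: 1
  Citadel: 4
  Delta: 2
Citadel has the most first-place votes.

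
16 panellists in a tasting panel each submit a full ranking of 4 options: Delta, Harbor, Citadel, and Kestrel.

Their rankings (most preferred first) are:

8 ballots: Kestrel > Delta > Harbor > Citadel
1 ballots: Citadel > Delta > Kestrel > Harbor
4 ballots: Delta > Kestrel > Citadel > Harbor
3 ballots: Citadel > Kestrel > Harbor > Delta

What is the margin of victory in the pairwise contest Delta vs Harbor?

Ballots ranking Delta above Harbor: 8+1+4 = 13.
Ballots ranking Harbor above Delta: 3.
Delta wins 13–3, a margin of 10.

10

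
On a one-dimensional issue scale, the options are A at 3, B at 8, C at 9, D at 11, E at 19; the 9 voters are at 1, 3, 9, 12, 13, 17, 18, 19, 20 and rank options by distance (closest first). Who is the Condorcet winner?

D

With single-peaked preferences on a line, the Condorcet winner is the candidate closest to the median voter.
The median voter (position 13) is closest to D at 11.
Check: D vs A — voters closer to D: 7 of 9.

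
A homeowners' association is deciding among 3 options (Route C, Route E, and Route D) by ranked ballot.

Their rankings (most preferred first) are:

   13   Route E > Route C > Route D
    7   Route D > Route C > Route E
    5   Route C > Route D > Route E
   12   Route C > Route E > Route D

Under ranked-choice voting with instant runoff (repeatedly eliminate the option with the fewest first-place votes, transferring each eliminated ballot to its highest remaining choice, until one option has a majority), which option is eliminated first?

Round 1: Route C 17, Route E 13, Route D 7. Route D has the fewest and is eliminated.
Round 2: Route C 24, Route E 13. Route C has a majority.

Route D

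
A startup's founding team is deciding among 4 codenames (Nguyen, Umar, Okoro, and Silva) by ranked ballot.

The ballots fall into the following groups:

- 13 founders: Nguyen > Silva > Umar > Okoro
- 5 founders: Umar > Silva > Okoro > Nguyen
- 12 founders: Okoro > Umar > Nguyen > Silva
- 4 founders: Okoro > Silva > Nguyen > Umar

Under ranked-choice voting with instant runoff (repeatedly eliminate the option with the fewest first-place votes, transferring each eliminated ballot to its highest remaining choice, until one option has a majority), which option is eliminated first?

Silva

Round 1: Okoro 16, Nguyen 13, Umar 5, Silva 0. Silva has the fewest and is eliminated.
Round 2: Okoro 16, Nguyen 13, Umar 5. Umar has the fewest and is eliminated.
Round 3: Okoro 21, Nguyen 13. Okoro has a majority.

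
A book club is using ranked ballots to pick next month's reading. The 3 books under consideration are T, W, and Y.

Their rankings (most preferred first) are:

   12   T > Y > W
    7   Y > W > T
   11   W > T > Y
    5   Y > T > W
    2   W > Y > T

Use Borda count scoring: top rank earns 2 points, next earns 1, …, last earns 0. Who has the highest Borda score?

Borda scores:
  T: 12·2 + 7·0 + 11·1 + 5·1 + 2·0 = 40
  W: 12·0 + 7·1 + 11·2 + 5·0 + 2·2 = 33
  Y: 12·1 + 7·2 + 11·0 + 5·2 + 2·1 = 38
T has the highest total.

T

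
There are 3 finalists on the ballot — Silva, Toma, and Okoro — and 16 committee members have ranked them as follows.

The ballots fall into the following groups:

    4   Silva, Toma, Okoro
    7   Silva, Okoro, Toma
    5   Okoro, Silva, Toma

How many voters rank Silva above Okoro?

11

Ballots ranking Silva above Okoro: 4+7 = 11.
Ballots ranking Okoro above Silva: 5.
So 11 of 16 voters prefer Silva to Okoro.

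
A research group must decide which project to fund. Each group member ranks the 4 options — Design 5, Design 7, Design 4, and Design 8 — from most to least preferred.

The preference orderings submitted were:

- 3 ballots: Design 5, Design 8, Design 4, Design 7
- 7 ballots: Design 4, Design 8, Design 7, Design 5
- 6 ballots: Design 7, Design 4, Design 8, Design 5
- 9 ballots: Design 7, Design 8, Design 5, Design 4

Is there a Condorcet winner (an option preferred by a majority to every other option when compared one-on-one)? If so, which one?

Design 7

Head-to-head results (25 voters total):
Design 5 vs Design 7: Design 7 wins 22–3.
Design 5 vs Design 4: Design 4 wins 13–12.
Design 5 vs Design 8: Design 8 wins 22–3.
Design 7 vs Design 4: Design 7 wins 15–10.
Design 7 vs Design 8: Design 7 wins 15–10.
Design 4 vs Design 8: Design 4 wins 13–12.
Design 7 beats each rival — Design 5 (22–3), Design 4 (15–10), Design 8 (15–10) — so Design 7 is the Condorcet winner.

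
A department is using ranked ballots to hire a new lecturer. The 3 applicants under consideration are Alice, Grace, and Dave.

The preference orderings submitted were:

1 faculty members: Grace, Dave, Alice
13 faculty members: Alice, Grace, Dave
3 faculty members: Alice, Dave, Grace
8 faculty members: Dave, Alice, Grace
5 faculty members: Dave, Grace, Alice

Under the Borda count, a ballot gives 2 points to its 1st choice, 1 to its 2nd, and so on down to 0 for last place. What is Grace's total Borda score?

Borda scores:
  Alice: 0 + 13·2 + 3·2 + 8·1 + 5·0 = 40
  Grace: 2 + 13·1 + 3·0 + 8·0 + 5·1 = 20
  Dave: 1 + 13·0 + 3·1 + 8·2 + 5·2 = 30

20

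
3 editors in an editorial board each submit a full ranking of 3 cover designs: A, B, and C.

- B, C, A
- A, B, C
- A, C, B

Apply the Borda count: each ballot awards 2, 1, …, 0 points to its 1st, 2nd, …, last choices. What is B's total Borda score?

Borda scores:
  A: 0 + 2 + 2 = 4
  B: 2 + 1 + 0 = 3
  C: 1 + 0 + 1 = 2

3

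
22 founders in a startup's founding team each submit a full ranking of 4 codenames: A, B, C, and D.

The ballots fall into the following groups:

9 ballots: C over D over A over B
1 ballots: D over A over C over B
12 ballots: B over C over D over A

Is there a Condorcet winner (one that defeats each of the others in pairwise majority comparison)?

Head-to-head results (22 voters total):
A vs B: B wins 12–10.
A vs C: C wins 21–1.
A vs D: D wins 22–0.
B vs C: B wins 12–10.
B vs D: B wins 12–10.
C vs D: C wins 21–1.
B beats each rival — A (12–10), C (12–10), D (12–10) — so B is the Condorcet winner.

Yes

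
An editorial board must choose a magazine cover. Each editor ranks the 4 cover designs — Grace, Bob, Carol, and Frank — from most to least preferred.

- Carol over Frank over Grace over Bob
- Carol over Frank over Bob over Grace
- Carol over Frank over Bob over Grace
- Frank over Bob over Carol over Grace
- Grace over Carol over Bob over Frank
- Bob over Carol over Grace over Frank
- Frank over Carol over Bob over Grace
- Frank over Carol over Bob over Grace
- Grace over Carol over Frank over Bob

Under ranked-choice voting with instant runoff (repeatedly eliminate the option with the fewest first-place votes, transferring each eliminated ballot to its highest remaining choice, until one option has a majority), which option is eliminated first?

Bob

Round 1: Carol 3, Frank 3, Grace 2, Bob 1. Bob has the fewest and is eliminated.
Round 2: Carol 4, Frank 3, Grace 2. Grace has the fewest and is eliminated.
Round 3: Carol 6, Frank 3. Carol has a majority.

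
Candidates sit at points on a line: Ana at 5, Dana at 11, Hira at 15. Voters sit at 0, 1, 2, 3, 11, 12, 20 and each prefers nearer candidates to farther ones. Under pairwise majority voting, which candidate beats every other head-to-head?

Ana

With single-peaked preferences on a line, the Condorcet winner is the candidate closest to the median voter.
The median voter (position 3) is closest to Ana at 5.
Check: Ana vs Dana — voters closer to Ana: 4 of 7.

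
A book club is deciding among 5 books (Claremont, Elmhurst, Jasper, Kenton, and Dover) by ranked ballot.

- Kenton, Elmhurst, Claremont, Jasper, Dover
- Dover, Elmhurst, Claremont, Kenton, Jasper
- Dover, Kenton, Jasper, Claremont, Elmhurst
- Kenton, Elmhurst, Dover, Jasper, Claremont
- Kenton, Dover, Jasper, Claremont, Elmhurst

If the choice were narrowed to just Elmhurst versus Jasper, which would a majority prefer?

Elmhurst

Ballots ranking Elmhurst above Jasper: 3.
Ballots ranking Jasper above Elmhurst: 2.
Elmhurst wins the head-to-head, 3–2.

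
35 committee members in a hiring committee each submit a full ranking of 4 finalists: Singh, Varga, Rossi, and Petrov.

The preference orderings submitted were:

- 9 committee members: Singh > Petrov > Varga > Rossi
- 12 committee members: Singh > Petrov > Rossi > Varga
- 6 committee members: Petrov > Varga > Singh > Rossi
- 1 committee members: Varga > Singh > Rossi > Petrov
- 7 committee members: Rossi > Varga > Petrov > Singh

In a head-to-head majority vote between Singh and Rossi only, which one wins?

Singh

Ballots ranking Singh above Rossi: 9+12+6+1 = 28.
Ballots ranking Rossi above Singh: 7.
Singh wins the head-to-head, 28–7.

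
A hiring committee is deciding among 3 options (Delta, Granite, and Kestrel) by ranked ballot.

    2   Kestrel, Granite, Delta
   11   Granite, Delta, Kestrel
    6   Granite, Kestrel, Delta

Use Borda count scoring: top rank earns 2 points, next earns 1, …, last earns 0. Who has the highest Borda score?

Borda scores:
  Delta: 2·0 + 11·1 + 6·0 = 11
  Granite: 2·1 + 11·2 + 6·2 = 36
  Kestrel: 2·2 + 11·0 + 6·1 = 10
Granite has the highest total.

Granite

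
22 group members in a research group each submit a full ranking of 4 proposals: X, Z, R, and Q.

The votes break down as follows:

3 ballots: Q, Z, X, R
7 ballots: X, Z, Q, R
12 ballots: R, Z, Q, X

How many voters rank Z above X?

Ballots ranking Z above X: 3+12 = 15.
Ballots ranking X above Z: 7.
So 15 of 22 voters prefer Z to X.

15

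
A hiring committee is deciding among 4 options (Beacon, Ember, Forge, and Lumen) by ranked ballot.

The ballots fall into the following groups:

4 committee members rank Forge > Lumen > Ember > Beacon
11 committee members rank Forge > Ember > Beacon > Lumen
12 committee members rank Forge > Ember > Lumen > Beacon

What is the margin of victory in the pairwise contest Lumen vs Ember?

Ballots ranking Lumen above Ember: 4.
Ballots ranking Ember above Lumen: 11+12 = 23.
Ember wins 23–4, a margin of 19.

19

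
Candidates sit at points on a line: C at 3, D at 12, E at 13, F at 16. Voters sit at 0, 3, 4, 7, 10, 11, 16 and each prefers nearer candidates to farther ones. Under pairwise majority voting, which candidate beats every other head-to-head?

With single-peaked preferences on a line, the Condorcet winner is the candidate closest to the median voter.
The median voter (position 7) is closest to C at 3.
Check: C vs D — voters closer to C: 4 of 7.

C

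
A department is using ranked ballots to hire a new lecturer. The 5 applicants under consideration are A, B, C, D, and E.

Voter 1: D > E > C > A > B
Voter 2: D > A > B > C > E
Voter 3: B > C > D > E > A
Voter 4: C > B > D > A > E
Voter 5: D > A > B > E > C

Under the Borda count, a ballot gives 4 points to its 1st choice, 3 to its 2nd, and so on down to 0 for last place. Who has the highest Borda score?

Borda scores:
  A: 1 + 3 + 0 + 1 + 3 = 8
  B: 0 + 2 + 4 + 3 + 2 = 11
  C: 2 + 1 + 3 + 4 + 0 = 10
  D: 4 + 4 + 2 + 2 + 4 = 16
  E: 3 + 0 + 1 + 0 + 1 = 5
D has the highest total.

D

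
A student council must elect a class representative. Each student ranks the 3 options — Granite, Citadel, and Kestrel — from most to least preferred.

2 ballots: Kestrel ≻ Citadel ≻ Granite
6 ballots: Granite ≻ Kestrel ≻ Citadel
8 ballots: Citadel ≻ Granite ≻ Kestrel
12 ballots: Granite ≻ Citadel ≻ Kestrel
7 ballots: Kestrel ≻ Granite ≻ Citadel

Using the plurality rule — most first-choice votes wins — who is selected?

First-place vote totals:
  Granite: 18
  Citadel: 8
  Kestrel: 9
Granite has the most first-place votes.

Granite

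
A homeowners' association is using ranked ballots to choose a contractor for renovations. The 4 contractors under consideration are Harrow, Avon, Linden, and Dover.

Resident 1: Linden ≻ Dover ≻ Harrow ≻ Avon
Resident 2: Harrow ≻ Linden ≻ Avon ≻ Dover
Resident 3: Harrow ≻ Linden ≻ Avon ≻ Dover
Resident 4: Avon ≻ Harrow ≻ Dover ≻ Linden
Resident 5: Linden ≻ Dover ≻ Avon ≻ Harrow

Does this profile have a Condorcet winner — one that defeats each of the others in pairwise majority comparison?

Head-to-head results (5 voters total):
Harrow vs Avon: Harrow wins 3–2.
Harrow vs Linden: Harrow wins 3–2.
Harrow vs Dover: Harrow wins 3–2.
Avon vs Linden: Linden wins 4–1.
Avon vs Dover: Avon wins 3–2.
Linden vs Dover: Linden wins 4–1.
Harrow beats each rival — Avon (3–2), Linden (3–2), Dover (3–2) — so Harrow is the Condorcet winner.

Yes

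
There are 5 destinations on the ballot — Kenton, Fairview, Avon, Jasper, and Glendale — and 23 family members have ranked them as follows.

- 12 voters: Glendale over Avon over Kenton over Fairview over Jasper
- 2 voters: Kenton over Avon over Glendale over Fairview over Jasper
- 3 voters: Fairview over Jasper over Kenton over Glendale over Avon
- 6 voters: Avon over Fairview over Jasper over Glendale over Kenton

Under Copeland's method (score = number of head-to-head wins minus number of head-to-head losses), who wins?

Pairwise results:
  Kenton vs Fairview: Kenton wins 14–9.
  Kenton vs Avon: Avon wins 18–5.
  Kenton vs Jasper: Kenton wins 14–9.
  Kenton vs Glendale: Glendale wins 18–5.
  Fairview vs Avon: Avon wins 20–3.
  Fairview vs Jasper: Fairview wins 23–0.
  Fairview vs Glendale: Glendale wins 14–9.
  Avon vs Jasper: Avon wins 20–3.
  Avon vs Glendale: Glendale wins 15–8.
  Jasper vs Glendale: Glendale wins 14–9.
Copeland scores (wins − losses):
  Kenton: 2 − 2 = 0
  Fairview: 1 − 3 = -2
  Avon: 3 − 1 = 2
  Jasper: 0 − 4 = -4
  Glendale: 4 − 0 = 4
Glendale has the best Copeland score.

Glendale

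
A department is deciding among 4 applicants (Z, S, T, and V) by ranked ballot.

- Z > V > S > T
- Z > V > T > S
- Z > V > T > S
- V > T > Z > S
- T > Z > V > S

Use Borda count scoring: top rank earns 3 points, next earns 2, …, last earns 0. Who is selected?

Borda scores:
  Z: 3 + 3 + 3 + 1 + 2 = 12
  S: 1 + 0 + 0 + 0 + 0 = 1
  T: 0 + 1 + 1 + 2 + 3 = 7
  V: 2 + 2 + 2 + 3 + 1 = 10
Z has the highest total.

Z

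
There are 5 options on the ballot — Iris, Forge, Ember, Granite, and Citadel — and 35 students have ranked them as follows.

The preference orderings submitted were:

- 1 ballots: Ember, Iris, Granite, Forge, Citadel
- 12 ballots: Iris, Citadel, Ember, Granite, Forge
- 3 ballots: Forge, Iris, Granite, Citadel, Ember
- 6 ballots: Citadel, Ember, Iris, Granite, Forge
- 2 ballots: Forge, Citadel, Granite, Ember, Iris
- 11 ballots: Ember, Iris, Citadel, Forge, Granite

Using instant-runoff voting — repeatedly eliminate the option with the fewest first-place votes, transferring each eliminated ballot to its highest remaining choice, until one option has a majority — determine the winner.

Round 1: Iris 12, Ember 12, Citadel 6, Forge 5, Granite 0. Granite has the fewest and is eliminated.
Round 2: Iris 12, Ember 12, Citadel 6, Forge 5. Forge has the fewest and is eliminated.
Round 3: Iris 15, Ember 12, Citadel 8. Citadel has the fewest and is eliminated.
Round 4: Ember 20, Iris 15. Ember has a majority.

Ember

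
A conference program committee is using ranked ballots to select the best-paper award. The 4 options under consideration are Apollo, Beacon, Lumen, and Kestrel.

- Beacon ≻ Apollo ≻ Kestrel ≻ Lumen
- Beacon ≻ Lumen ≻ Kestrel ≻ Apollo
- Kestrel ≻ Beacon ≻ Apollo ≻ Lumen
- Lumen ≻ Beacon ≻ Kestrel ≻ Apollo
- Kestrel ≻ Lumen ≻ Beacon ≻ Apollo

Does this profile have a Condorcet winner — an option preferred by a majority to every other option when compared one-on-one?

Yes

Head-to-head results (5 voters total):
Apollo vs Beacon: Beacon wins 5–0.
Apollo vs Lumen: Lumen wins 3–2.
Apollo vs Kestrel: Kestrel wins 4–1.
Beacon vs Lumen: Beacon wins 3–2.
Beacon vs Kestrel: Beacon wins 3–2.
Lumen vs Kestrel: Kestrel wins 3–2.
Beacon beats each rival — Apollo (5–0), Lumen (3–2), Kestrel (3–2) — so Beacon is the Condorcet winner.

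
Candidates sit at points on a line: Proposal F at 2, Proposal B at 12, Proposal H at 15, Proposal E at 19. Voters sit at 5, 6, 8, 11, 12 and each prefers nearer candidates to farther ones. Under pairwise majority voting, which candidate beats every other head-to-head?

Proposal B

With single-peaked preferences on a line, the Condorcet winner is the candidate closest to the median voter.
The median voter (position 8) is closest to Proposal B at 12.
Check: Proposal B vs Proposal H — voters closer to Proposal B: 5 of 5.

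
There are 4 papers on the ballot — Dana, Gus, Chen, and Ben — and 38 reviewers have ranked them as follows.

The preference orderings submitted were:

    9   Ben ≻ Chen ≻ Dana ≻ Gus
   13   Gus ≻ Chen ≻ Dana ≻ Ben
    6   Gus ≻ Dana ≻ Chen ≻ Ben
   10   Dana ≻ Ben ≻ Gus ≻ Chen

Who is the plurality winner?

First-place vote totals:
  Dana: 10
  Gus: 19
  Chen: 0
  Ben: 9
Gus has the most first-place votes.

Gus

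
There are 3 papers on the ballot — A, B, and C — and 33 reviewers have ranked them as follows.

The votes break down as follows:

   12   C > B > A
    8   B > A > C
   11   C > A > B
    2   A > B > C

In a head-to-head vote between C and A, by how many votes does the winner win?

13

Ballots ranking C above A: 12+11 = 23.
Ballots ranking A above C: 8+2 = 10.
C wins 23–10, a margin of 13.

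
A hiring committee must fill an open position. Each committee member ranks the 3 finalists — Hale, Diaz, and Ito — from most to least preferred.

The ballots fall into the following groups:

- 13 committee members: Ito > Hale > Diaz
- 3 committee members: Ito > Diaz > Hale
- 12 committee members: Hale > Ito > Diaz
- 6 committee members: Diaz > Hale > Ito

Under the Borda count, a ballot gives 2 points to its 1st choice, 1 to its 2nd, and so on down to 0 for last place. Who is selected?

Borda scores:
  Hale: 13·1 + 3·0 + 12·2 + 6·1 = 43
  Diaz: 13·0 + 3·1 + 12·0 + 6·2 = 15
  Ito: 13·2 + 3·2 + 12·1 + 6·0 = 44
Ito has the highest total.

Ito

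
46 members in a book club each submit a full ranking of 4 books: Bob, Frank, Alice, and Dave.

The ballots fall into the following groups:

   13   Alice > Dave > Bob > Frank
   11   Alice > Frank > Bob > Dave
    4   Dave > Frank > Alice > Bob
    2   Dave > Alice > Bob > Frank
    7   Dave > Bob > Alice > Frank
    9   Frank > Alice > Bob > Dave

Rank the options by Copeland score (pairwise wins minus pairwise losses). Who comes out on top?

Alice

Pairwise results:
  Bob vs Frank: Frank wins 24–22.
  Bob vs Alice: Alice wins 39–7.
  Bob vs Dave: Dave wins 26–20.
  Frank vs Alice: Alice wins 33–13.
  Frank vs Dave: Dave wins 26–20.
  Alice vs Dave: Alice wins 33–13.
Copeland scores (wins − losses):
  Bob: 0 − 3 = -3
  Frank: 1 − 2 = -1
  Alice: 3 − 0 = 3
  Dave: 2 − 1 = 1
Alice has the best Copeland score.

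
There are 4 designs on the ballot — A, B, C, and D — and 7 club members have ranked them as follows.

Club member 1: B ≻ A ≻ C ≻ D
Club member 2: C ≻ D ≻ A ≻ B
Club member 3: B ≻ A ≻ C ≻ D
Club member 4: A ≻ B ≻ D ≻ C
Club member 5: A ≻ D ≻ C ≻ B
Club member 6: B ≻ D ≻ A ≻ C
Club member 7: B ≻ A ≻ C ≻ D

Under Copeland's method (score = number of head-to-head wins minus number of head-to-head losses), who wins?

Pairwise results:
  A vs B: B wins 4–3.
  A vs C: A wins 6–1.
  A vs D: A wins 5–2.
  B vs C: B wins 5–2.
  B vs D: B wins 5–2.
  C vs D: C wins 4–3.
Copeland scores (wins − losses):
  A: 2 − 1 = 1
  B: 3 − 0 = 3
  C: 1 − 2 = -1
  D: 0 − 3 = -3
B has the best Copeland score.

B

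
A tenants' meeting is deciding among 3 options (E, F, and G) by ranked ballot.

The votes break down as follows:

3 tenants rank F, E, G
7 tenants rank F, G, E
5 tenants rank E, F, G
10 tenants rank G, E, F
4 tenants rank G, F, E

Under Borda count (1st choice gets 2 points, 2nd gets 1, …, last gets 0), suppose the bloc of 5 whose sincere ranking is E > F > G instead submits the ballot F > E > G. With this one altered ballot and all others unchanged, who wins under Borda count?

Borda totals with the altered ballot: E 18, F 34, G 35.
The winner is unchanged: still G.

G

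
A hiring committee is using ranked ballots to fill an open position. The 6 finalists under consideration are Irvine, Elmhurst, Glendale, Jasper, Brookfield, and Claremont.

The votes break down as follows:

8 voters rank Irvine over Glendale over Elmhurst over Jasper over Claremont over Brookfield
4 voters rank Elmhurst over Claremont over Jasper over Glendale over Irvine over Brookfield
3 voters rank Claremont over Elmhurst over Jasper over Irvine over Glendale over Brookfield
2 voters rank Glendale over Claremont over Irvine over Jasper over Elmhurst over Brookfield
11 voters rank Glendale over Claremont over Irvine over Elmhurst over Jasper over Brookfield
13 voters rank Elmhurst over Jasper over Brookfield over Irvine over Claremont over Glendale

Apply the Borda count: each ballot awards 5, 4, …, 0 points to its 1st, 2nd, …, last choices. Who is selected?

Elmhurst

Borda scores:
  Irvine: 8·5 + 4·1 + 3·2 + 2·3 + 11·3 + 13·2 = 115
  Elmhurst: 8·3 + 4·5 + 3·4 + 2·1 + 11·2 + 13·5 = 145
  Glendale: 8·4 + 4·2 + 3·1 + 2·5 + 11·5 + 13·0 = 108
  Jasper: 8·2 + 4·3 + 3·3 + 2·2 + 11·1 + 13·4 = 104
  Brookfield: 8·0 + 4·0 + 3·0 + 2·0 + 11·0 + 13·3 = 39
  Claremont: 8·1 + 4·4 + 3·5 + 2·4 + 11·4 + 13·1 = 104
Elmhurst has the highest total.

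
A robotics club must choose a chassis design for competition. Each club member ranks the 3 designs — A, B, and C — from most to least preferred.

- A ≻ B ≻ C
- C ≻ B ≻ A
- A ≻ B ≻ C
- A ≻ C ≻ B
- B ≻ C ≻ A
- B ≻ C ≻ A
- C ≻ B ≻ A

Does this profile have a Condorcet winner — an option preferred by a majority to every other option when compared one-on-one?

Yes

Head-to-head results (7 voters total):
A vs B: B wins 4–3.
A vs C: C wins 4–3.
B vs C: B wins 4–3.
B beats each rival — A (4–3), C (4–3) — so B is the Condorcet winner.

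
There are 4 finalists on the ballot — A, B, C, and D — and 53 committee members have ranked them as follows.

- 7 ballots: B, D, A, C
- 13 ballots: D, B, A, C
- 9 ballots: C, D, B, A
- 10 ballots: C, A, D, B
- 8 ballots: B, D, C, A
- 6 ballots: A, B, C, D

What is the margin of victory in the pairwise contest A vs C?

Ballots ranking A above C: 7+13+6 = 26.
Ballots ranking C above A: 9+10+8 = 27.
C wins 27–26, a margin of 1.

1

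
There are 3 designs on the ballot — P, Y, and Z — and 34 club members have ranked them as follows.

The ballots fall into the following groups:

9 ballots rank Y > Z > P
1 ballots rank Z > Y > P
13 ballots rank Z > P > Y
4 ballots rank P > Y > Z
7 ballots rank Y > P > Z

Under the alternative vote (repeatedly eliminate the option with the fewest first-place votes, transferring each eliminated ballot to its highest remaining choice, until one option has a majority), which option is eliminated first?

Round 1: Y 16, Z 14, P 4. P has the fewest and is eliminated.
Round 2: Y 20, Z 14. Y has a majority.

P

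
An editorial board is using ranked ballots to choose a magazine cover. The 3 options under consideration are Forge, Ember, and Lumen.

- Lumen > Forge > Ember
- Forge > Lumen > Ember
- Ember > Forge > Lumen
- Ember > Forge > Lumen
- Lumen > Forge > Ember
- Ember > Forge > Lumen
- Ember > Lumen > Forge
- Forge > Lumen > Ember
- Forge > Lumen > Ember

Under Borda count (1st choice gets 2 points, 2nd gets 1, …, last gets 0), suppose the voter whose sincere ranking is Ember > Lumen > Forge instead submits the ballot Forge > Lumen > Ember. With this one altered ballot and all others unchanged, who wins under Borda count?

Borda totals with the altered ballot: Forge 13, Ember 6, Lumen 8.
The winner is unchanged: still Forge.

Forge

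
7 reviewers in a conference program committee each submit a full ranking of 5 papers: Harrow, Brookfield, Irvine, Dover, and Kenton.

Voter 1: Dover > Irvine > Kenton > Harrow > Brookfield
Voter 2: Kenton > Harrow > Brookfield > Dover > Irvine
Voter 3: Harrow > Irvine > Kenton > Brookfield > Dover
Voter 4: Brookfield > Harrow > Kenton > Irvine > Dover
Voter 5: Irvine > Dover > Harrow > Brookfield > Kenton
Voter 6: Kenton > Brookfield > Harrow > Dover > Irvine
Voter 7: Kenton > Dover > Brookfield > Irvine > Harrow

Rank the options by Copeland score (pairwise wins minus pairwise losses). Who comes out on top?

Pairwise results:
  Harrow vs Brookfield: Harrow wins 4–3.
  Harrow vs Irvine: Harrow wins 4–3.
  Harrow vs Dover: Harrow wins 4–3.
  Harrow vs Kenton: Kenton wins 4–3.
  Brookfield vs Irvine: Brookfield wins 4–3.
  Brookfield vs Dover: Brookfield wins 4–3.
  Brookfield vs Kenton: Kenton wins 5–2.
  Irvine vs Dover: Dover wins 4–3.
  Irvine vs Kenton: Kenton wins 4–3.
  Dover vs Kenton: Kenton wins 5–2.
Copeland scores (wins − losses):
  Harrow: 3 − 1 = 2
  Brookfield: 2 − 2 = 0
  Irvine: 0 − 4 = -4
  Dover: 1 − 3 = -2
  Kenton: 4 − 0 = 4
Kenton has the best Copeland score.

Kenton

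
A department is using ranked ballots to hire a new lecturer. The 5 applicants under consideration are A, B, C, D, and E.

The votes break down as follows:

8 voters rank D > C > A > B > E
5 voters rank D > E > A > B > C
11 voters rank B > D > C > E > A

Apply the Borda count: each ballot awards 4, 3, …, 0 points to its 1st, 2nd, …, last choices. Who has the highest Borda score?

Borda scores:
  A: 8·2 + 5·2 + 11·0 = 26
  B: 8·1 + 5·1 + 11·4 = 57
  C: 8·3 + 5·0 + 11·2 = 46
  D: 8·4 + 5·4 + 11·3 = 85
  E: 8·0 + 5·3 + 11·1 = 26
D has the highest total.

D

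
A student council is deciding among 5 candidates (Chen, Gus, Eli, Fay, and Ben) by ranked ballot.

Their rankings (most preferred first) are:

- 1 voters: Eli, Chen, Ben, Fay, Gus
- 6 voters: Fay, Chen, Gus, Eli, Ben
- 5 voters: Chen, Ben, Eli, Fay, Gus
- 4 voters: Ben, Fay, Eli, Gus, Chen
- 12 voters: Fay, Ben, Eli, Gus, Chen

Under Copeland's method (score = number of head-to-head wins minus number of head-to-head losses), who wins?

Pairwise results:
  Chen vs Gus: Gus wins 16–12.
  Chen vs Eli: Eli wins 17–11.
  Chen vs Fay: Fay wins 22–6.
  Chen vs Ben: Ben wins 16–12.
  Gus vs Eli: Eli wins 22–6.
  Gus vs Fay: Fay wins 28–0.
  Gus vs Ben: Ben wins 22–6.
  Eli vs Fay: Fay wins 22–6.
  Eli vs Ben: Ben wins 21–7.
  Fay vs Ben: Fay wins 18–10.
Copeland scores (wins − losses):
  Chen: 0 − 4 = -4
  Gus: 1 − 3 = -2
  Eli: 2 − 2 = 0
  Fay: 4 − 0 = 4
  Ben: 3 − 1 = 2
Fay has the best Copeland score.

Fay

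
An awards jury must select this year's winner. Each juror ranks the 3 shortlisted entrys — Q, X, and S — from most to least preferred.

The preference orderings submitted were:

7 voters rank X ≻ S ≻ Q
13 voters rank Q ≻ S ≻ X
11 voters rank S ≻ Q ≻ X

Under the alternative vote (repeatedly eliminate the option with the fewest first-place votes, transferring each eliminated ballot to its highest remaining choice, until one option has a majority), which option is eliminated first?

Round 1: Q 13, S 11, X 7. X has the fewest and is eliminated.
Round 2: S 18, Q 13. S has a majority.

X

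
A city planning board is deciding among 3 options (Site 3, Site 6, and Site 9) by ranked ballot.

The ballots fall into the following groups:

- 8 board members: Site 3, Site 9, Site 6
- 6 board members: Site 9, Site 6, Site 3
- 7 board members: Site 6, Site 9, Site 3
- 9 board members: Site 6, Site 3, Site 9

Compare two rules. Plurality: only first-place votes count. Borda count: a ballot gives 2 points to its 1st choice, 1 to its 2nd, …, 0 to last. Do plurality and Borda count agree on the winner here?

Plurality first-place counts: Site 3 8, Site 6 16, Site 9 6 → Site 6.
Borda totals: Site 3 25, Site 6 38, Site 9 27 → Site 6.
The two rules agree on Site 6.

Yes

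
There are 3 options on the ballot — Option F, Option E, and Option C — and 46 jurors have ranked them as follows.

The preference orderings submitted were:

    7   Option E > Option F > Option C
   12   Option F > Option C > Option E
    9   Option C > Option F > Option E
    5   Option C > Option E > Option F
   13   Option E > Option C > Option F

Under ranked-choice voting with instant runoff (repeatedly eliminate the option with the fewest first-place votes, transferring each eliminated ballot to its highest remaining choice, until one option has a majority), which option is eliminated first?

Option F

Round 1: Option E 20, Option C 14, Option F 12. Option F has the fewest and is eliminated.
Round 2: Option C 26, Option E 20. Option C has a majority.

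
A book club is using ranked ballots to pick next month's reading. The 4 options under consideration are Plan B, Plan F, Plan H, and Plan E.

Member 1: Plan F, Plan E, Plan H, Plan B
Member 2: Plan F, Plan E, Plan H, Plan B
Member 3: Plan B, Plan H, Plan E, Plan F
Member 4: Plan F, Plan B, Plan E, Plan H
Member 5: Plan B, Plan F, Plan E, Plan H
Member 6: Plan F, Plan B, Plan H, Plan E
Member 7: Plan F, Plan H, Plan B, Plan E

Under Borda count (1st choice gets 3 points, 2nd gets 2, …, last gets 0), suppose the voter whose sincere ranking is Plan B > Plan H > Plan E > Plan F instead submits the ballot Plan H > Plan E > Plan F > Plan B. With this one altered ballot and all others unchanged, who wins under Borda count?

Borda totals with the altered ballot: Plan B 8, Plan F 18, Plan H 8, Plan E 8.
The winner is unchanged: still Plan F.

Plan F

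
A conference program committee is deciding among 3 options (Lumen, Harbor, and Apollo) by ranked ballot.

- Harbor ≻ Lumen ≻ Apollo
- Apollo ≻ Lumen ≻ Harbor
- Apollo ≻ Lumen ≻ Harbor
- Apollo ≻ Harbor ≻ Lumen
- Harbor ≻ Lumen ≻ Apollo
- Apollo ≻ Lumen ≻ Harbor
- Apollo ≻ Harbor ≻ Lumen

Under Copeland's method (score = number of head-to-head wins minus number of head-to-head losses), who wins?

Pairwise results:
  Lumen vs Harbor: Harbor wins 4–3.
  Lumen vs Apollo: Apollo wins 5–2.
  Harbor vs Apollo: Apollo wins 5–2.
Copeland scores (wins − losses):
  Lumen: 0 − 2 = -2
  Harbor: 1 − 1 = 0
  Apollo: 2 − 0 = 2
Apollo has the best Copeland score.

Apollo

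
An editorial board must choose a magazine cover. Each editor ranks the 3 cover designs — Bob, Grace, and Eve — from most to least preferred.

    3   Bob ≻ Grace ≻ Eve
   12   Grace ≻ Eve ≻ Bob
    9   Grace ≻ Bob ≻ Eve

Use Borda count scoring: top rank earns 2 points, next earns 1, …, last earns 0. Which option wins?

Borda scores:
  Bob: 3·2 + 12·0 + 9·1 = 15
  Grace: 3·1 + 12·2 + 9·2 = 45
  Eve: 3·0 + 12·1 + 9·0 = 12
Grace has the highest total.

Grace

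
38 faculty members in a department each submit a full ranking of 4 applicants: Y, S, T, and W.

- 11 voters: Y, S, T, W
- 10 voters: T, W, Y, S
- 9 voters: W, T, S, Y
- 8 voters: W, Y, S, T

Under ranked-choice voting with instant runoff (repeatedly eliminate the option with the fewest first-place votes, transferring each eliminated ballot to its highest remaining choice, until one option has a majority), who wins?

Round 1: W 17, Y 11, T 10, S 0. S has the fewest and is eliminated.
Round 2: W 17, Y 11, T 10. T has the fewest and is eliminated.
Round 3: W 27, Y 11. W has a majority.

W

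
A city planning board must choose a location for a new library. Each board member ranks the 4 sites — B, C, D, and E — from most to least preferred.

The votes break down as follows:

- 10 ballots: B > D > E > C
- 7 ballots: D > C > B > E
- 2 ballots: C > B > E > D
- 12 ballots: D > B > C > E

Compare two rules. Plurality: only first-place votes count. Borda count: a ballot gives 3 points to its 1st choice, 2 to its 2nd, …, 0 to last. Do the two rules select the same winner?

Yes

Plurality first-place counts: B 10, C 2, D 19, E 0 → D.
Borda totals: B 65, C 32, D 77, E 12 → D.
The two rules agree on D.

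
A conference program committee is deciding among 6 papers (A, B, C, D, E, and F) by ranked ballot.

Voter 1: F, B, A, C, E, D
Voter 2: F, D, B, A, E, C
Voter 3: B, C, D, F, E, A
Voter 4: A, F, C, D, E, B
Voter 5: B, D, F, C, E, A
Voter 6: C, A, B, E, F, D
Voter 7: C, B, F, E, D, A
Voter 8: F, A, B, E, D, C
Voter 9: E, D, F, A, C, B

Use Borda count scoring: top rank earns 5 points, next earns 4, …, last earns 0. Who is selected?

Borda scores:
  A: 3 + 2 + 0 + 5 + 0 + 4 + 0 + 4 + 2 = 20
  B: 4 + 3 + 5 + 0 + 5 + 3 + 4 + 3 + 0 = 27
  C: 2 + 0 + 4 + 3 + 2 + 5 + 5 + 0 + 1 = 22
  D: 0 + 4 + 3 + 2 + 4 + 0 + 1 + 1 + 4 = 19
  E: 1 + 1 + 1 + 1 + 1 + 2 + 2 + 2 + 5 = 16
  F: 5 + 5 + 2 + 4 + 3 + 1 + 3 + 5 + 3 = 31
F has the highest total.

F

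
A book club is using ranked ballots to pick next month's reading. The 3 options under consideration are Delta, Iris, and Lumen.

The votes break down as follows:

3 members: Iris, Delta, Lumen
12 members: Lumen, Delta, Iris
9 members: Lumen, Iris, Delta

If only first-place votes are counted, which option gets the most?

First-place vote totals:
  Delta: 0
  Iris: 3
  Lumen: 21
Lumen has the most first-place votes.

Lumen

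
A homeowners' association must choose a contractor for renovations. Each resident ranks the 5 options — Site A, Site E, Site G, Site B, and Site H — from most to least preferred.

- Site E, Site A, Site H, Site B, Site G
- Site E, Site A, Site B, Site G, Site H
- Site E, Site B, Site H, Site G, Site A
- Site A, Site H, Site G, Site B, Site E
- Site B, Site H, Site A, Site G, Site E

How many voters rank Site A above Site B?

Ballots ranking Site A above Site B: 3.
Ballots ranking Site B above Site A: 2.
So 3 of 5 voters prefer Site A to Site B.

3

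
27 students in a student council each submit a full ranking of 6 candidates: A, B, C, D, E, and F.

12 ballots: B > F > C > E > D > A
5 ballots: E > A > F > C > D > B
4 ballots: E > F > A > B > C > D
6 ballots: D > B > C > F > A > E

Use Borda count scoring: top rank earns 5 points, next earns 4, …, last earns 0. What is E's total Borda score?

Borda scores:
  A: 12·0 + 5·4 + 4·3 + 6·1 = 38
  B: 12·5 + 5·0 + 4·2 + 6·4 = 92
  C: 12·3 + 5·2 + 4·1 + 6·3 = 68
  D: 12·1 + 5·1 + 4·0 + 6·5 = 47
  E: 12·2 + 5·5 + 4·5 + 6·0 = 69
  F: 12·4 + 5·3 + 4·4 + 6·2 = 91

69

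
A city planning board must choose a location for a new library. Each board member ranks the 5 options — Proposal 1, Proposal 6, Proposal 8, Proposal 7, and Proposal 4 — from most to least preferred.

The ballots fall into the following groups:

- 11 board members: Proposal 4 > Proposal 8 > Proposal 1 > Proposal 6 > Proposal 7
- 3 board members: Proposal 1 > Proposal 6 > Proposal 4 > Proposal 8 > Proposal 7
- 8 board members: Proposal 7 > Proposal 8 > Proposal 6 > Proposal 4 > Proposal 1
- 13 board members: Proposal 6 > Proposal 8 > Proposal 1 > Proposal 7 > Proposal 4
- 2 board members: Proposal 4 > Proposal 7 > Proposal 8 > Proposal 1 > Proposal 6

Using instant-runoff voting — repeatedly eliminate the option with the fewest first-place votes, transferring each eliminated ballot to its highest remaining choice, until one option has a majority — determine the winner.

Round 1: Proposal 6 13, Proposal 4 13, Proposal 7 8, Proposal 1 3, Proposal 8 0. Proposal 8 has the fewest and is eliminated.
Round 2: Proposal 6 13, Proposal 4 13, Proposal 7 8, Proposal 1 3. Proposal 1 has the fewest and is eliminated.
Round 3: Proposal 6 16, Proposal 4 13, Proposal 7 8. Proposal 7 has the fewest and is eliminated.
Round 4: Proposal 6 24, Proposal 4 13. Proposal 6 has a majority.

Proposal 6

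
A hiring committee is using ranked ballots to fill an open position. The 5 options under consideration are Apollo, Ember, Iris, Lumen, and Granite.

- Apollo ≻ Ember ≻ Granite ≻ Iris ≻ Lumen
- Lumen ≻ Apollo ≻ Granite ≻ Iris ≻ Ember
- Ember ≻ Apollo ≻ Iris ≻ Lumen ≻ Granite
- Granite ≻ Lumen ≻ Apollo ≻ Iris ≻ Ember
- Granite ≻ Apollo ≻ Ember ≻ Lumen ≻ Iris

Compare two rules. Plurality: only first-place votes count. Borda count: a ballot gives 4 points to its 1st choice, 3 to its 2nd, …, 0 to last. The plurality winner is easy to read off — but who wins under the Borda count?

Apollo

Plurality first-place counts: Apollo 1, Ember 1, Iris 0, Lumen 1, Granite 2 → Granite.
Borda totals: Apollo 15, Ember 9, Iris 5, Lumen 9, Granite 12 → Apollo.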